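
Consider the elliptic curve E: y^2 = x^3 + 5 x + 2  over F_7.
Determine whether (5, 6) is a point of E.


Check whether y^2 = x^3 + 5 x + 2 (mod 7) for (x, y) = (5, 6).
LHS: y^2 = 6^2 mod 7 = 1
RHS: x^3 + 5 x + 2 = 5^3 + 5*5 + 2 mod 7 = 5
LHS != RHS

No, not on the curve


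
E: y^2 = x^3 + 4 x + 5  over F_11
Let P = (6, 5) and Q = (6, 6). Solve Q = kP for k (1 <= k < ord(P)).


Enumerate multiples of P until we hit Q = (6, 6):
  1P = (6, 5)
  2P = (3, 0)
  3P = (6, 6)
Match found at i = 3.

k = 3


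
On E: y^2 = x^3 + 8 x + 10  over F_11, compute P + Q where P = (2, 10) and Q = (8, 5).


P != Q, so use the chord formula.
s = (y2 - y1) / (x2 - x1) = (6) / (6) mod 11 = 1
x3 = s^2 - x1 - x2 mod 11 = 1^2 - 2 - 8 = 2
y3 = s (x1 - x3) - y1 mod 11 = 1 * (2 - 2) - 10 = 1

P + Q = (2, 1)


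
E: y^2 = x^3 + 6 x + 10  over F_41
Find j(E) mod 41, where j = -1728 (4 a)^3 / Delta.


Delta = -16(4 a^3 + 27 b^2) mod 41 = 7
-1728 * (4 a)^3 = -1728 * (4*6)^3 mod 41 = 40
j = 40 * 7^(-1) mod 41 = 35

j = 35 (mod 41)


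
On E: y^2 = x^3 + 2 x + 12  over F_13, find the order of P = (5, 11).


Compute successive multiples of P until we hit O:
  1P = (5, 11)
  2P = (12, 10)
  3P = (0, 5)
  4P = (11, 0)
  5P = (0, 8)
  6P = (12, 3)
  7P = (5, 2)
  8P = O

ord(P) = 8


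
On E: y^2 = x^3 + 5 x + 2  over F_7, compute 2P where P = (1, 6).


Doubling: s = (3 x1^2 + a) / (2 y1)
s = (3*1^2 + 5) / (2*6) mod 7 = 3
x3 = s^2 - 2 x1 mod 7 = 3^2 - 2*1 = 0
y3 = s (x1 - x3) - y1 mod 7 = 3 * (1 - 0) - 6 = 4

2P = (0, 4)


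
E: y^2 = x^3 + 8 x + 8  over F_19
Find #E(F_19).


For each x in F_19, count y with y^2 = x^3 + 8 x + 8 mod 19:
  x = 1: RHS = 17, y in [6, 13]  -> 2 point(s)
  x = 4: RHS = 9, y in [3, 16]  -> 2 point(s)
  x = 6: RHS = 6, y in [5, 14]  -> 2 point(s)
  x = 9: RHS = 11, y in [7, 12]  -> 2 point(s)
  x = 10: RHS = 5, y in [9, 10]  -> 2 point(s)
  x = 15: RHS = 7, y in [8, 11]  -> 2 point(s)
Affine points: 12. Add the point at infinity: total = 13.

#E(F_19) = 13


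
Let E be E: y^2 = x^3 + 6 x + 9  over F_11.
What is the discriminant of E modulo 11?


4 a^3 + 27 b^2 = 4*6^3 + 27*9^2 = 864 + 2187 = 3051
Delta = -16 * (3051) = -48816
Delta mod 11 = 2

Delta = 2 (mod 11)


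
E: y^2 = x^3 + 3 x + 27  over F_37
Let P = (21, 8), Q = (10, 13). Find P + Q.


P != Q, so use the chord formula.
s = (y2 - y1) / (x2 - x1) = (5) / (26) mod 37 = 13
x3 = s^2 - x1 - x2 mod 37 = 13^2 - 21 - 10 = 27
y3 = s (x1 - x3) - y1 mod 37 = 13 * (21 - 27) - 8 = 25

P + Q = (27, 25)


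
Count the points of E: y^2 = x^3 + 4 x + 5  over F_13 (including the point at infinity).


For each x in F_13, count y with y^2 = x^3 + 4 x + 5 mod 13:
  x = 1: RHS = 10, y in [6, 7]  -> 2 point(s)
  x = 7: RHS = 12, y in [5, 8]  -> 2 point(s)
  x = 8: RHS = 3, y in [4, 9]  -> 2 point(s)
  x = 9: RHS = 3, y in [4, 9]  -> 2 point(s)
  x = 12: RHS = 0, y in [0]  -> 1 point(s)
Affine points: 9. Add the point at infinity: total = 10.

#E(F_13) = 10


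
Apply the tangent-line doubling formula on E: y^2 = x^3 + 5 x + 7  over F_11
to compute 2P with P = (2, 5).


Doubling: s = (3 x1^2 + a) / (2 y1)
s = (3*2^2 + 5) / (2*5) mod 11 = 5
x3 = s^2 - 2 x1 mod 11 = 5^2 - 2*2 = 10
y3 = s (x1 - x3) - y1 mod 11 = 5 * (2 - 10) - 5 = 10

2P = (10, 10)


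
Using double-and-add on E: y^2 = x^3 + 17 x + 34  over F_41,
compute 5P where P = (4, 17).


k = 5 = 101_2 (binary, LSB first: 101)
Double-and-add from P = (4, 17):
  bit 0 = 1: acc = O + (4, 17) = (4, 17)
  bit 1 = 0: acc unchanged = (4, 17)
  bit 2 = 1: acc = (4, 17) + (27, 2) = (5, 30)

5P = (5, 30)


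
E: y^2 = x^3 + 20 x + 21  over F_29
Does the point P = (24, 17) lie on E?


Check whether y^2 = x^3 + 20 x + 21 (mod 29) for (x, y) = (24, 17).
LHS: y^2 = 17^2 mod 29 = 28
RHS: x^3 + 20 x + 21 = 24^3 + 20*24 + 21 mod 29 = 28
LHS = RHS

Yes, on the curve


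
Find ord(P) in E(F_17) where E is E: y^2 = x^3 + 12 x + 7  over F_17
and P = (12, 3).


Compute successive multiples of P until we hit O:
  1P = (12, 3)
  2P = (12, 14)
  3P = O

ord(P) = 3


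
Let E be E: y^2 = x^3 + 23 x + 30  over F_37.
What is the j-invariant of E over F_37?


Delta = -16(4 a^3 + 27 b^2) mod 37 = 10
-1728 * (4 a)^3 = -1728 * (4*23)^3 mod 37 = 31
j = 31 * 10^(-1) mod 37 = 29

j = 29 (mod 37)


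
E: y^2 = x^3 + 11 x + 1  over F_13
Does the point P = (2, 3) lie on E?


Check whether y^2 = x^3 + 11 x + 1 (mod 13) for (x, y) = (2, 3).
LHS: y^2 = 3^2 mod 13 = 9
RHS: x^3 + 11 x + 1 = 2^3 + 11*2 + 1 mod 13 = 5
LHS != RHS

No, not on the curve


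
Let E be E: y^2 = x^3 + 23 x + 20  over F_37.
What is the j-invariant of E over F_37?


Delta = -16(4 a^3 + 27 b^2) mod 37 = 4
-1728 * (4 a)^3 = -1728 * (4*23)^3 mod 37 = 31
j = 31 * 4^(-1) mod 37 = 17

j = 17 (mod 37)


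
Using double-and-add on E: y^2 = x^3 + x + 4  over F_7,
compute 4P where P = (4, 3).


k = 4 = 100_2 (binary, LSB first: 001)
Double-and-add from P = (4, 3):
  bit 0 = 0: acc unchanged = O
  bit 1 = 0: acc unchanged = O
  bit 2 = 1: acc = O + (4, 4) = (4, 4)

4P = (4, 4)


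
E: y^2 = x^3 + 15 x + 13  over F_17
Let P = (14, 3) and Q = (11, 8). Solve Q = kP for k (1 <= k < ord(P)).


Enumerate multiples of P until we hit Q = (11, 8):
  1P = (14, 3)
  2P = (4, 16)
  3P = (8, 13)
  4P = (11, 9)
  5P = (13, 12)
  6P = (3, 0)
  7P = (13, 5)
  8P = (11, 8)
Match found at i = 8.

k = 8


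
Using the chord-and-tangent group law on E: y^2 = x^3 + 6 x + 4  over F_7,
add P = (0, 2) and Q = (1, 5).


P != Q, so use the chord formula.
s = (y2 - y1) / (x2 - x1) = (3) / (1) mod 7 = 3
x3 = s^2 - x1 - x2 mod 7 = 3^2 - 0 - 1 = 1
y3 = s (x1 - x3) - y1 mod 7 = 3 * (0 - 1) - 2 = 2

P + Q = (1, 2)


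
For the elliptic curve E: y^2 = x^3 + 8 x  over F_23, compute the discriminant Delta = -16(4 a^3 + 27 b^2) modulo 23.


4 a^3 + 27 b^2 = 4*8^3 + 27*0^2 = 2048 + 0 = 2048
Delta = -16 * (2048) = -32768
Delta mod 23 = 7

Delta = 7 (mod 23)


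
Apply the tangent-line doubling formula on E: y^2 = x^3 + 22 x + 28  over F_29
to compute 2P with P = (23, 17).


Doubling: s = (3 x1^2 + a) / (2 y1)
s = (3*23^2 + 22) / (2*17) mod 29 = 26
x3 = s^2 - 2 x1 mod 29 = 26^2 - 2*23 = 21
y3 = s (x1 - x3) - y1 mod 29 = 26 * (23 - 21) - 17 = 6

2P = (21, 6)


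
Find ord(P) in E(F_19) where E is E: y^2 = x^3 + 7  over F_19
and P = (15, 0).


Compute successive multiples of P until we hit O:
  1P = (15, 0)
  2P = O

ord(P) = 2


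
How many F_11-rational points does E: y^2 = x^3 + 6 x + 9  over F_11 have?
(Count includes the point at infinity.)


For each x in F_11, count y with y^2 = x^3 + 6 x + 9 mod 11:
  x = 0: RHS = 9, y in [3, 8]  -> 2 point(s)
  x = 1: RHS = 5, y in [4, 7]  -> 2 point(s)
  x = 4: RHS = 9, y in [3, 8]  -> 2 point(s)
  x = 7: RHS = 9, y in [3, 8]  -> 2 point(s)
  x = 9: RHS = 0, y in [0]  -> 1 point(s)
Affine points: 9. Add the point at infinity: total = 10.

#E(F_11) = 10


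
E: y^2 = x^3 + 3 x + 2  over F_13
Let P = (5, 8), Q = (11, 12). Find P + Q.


P != Q, so use the chord formula.
s = (y2 - y1) / (x2 - x1) = (4) / (6) mod 13 = 5
x3 = s^2 - x1 - x2 mod 13 = 5^2 - 5 - 11 = 9
y3 = s (x1 - x3) - y1 mod 13 = 5 * (5 - 9) - 8 = 11

P + Q = (9, 11)


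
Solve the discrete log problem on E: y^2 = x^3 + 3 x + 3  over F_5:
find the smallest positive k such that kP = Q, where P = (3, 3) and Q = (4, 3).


Enumerate multiples of P until we hit Q = (4, 3):
  1P = (3, 3)
  2P = (4, 2)
  3P = (4, 3)
Match found at i = 3.

k = 3


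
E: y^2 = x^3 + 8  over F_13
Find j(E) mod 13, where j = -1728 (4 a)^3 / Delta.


Delta = -16(4 a^3 + 27 b^2) mod 13 = 3
-1728 * (4 a)^3 = -1728 * (4*0)^3 mod 13 = 0
j = 0 * 3^(-1) mod 13 = 0

j = 0 (mod 13)


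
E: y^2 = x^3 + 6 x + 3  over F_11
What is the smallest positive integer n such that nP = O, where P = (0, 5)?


Compute successive multiples of P until we hit O:
  1P = (0, 5)
  2P = (3, 2)
  3P = (9, 4)
  4P = (5, 9)
  5P = (4, 5)
  6P = (7, 6)
  7P = (2, 1)
  8P = (2, 10)
  ... (continuing to 15P)
  15P = O

ord(P) = 15


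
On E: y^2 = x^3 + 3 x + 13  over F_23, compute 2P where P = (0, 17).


Doubling: s = (3 x1^2 + a) / (2 y1)
s = (3*0^2 + 3) / (2*17) mod 23 = 17
x3 = s^2 - 2 x1 mod 23 = 17^2 - 2*0 = 13
y3 = s (x1 - x3) - y1 mod 23 = 17 * (0 - 13) - 17 = 15

2P = (13, 15)


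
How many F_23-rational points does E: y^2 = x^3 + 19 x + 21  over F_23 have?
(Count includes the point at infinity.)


For each x in F_23, count y with y^2 = x^3 + 19 x + 21 mod 23:
  x = 1: RHS = 18, y in [8, 15]  -> 2 point(s)
  x = 3: RHS = 13, y in [6, 17]  -> 2 point(s)
  x = 4: RHS = 0, y in [0]  -> 1 point(s)
  x = 6: RHS = 6, y in [11, 12]  -> 2 point(s)
  x = 8: RHS = 18, y in [8, 15]  -> 2 point(s)
  x = 9: RHS = 1, y in [1, 22]  -> 2 point(s)
  x = 13: RHS = 4, y in [2, 21]  -> 2 point(s)
  x = 14: RHS = 18, y in [8, 15]  -> 2 point(s)
  x = 15: RHS = 1, y in [1, 22]  -> 2 point(s)
  x = 17: RHS = 13, y in [6, 17]  -> 2 point(s)
  x = 18: RHS = 8, y in [10, 13]  -> 2 point(s)
  x = 20: RHS = 6, y in [11, 12]  -> 2 point(s)
  x = 22: RHS = 1, y in [1, 22]  -> 2 point(s)
Affine points: 25. Add the point at infinity: total = 26.

#E(F_23) = 26


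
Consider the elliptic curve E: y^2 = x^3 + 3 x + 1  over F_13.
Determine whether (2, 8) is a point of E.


Check whether y^2 = x^3 + 3 x + 1 (mod 13) for (x, y) = (2, 8).
LHS: y^2 = 8^2 mod 13 = 12
RHS: x^3 + 3 x + 1 = 2^3 + 3*2 + 1 mod 13 = 2
LHS != RHS

No, not on the curve


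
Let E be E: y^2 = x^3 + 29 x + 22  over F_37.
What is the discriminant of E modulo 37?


4 a^3 + 27 b^2 = 4*29^3 + 27*22^2 = 97556 + 13068 = 110624
Delta = -16 * (110624) = -1769984
Delta mod 37 = 22

Delta = 22 (mod 37)


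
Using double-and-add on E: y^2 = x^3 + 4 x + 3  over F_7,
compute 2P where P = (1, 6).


k = 2 = 10_2 (binary, LSB first: 01)
Double-and-add from P = (1, 6):
  bit 0 = 0: acc unchanged = O
  bit 1 = 1: acc = O + (5, 1) = (5, 1)

2P = (5, 1)


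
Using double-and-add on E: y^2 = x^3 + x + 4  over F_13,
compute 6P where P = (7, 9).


k = 6 = 110_2 (binary, LSB first: 011)
Double-and-add from P = (7, 9):
  bit 0 = 0: acc unchanged = O
  bit 1 = 1: acc = O + (0, 11) = (0, 11)
  bit 2 = 1: acc = (0, 11) + (9, 1) = (7, 4)

6P = (7, 4)


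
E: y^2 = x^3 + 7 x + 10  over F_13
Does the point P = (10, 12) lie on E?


Check whether y^2 = x^3 + 7 x + 10 (mod 13) for (x, y) = (10, 12).
LHS: y^2 = 12^2 mod 13 = 1
RHS: x^3 + 7 x + 10 = 10^3 + 7*10 + 10 mod 13 = 1
LHS = RHS

Yes, on the curve


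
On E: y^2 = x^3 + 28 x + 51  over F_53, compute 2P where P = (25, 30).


Doubling: s = (3 x1^2 + a) / (2 y1)
s = (3*25^2 + 28) / (2*30) mod 53 = 22
x3 = s^2 - 2 x1 mod 53 = 22^2 - 2*25 = 10
y3 = s (x1 - x3) - y1 mod 53 = 22 * (25 - 10) - 30 = 35

2P = (10, 35)


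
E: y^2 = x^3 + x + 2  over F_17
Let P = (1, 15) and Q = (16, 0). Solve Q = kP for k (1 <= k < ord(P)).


Enumerate multiples of P until we hit Q = (16, 0):
  1P = (1, 15)
  2P = (16, 0)
Match found at i = 2.

k = 2


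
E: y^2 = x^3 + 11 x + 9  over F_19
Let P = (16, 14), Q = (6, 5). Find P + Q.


P != Q, so use the chord formula.
s = (y2 - y1) / (x2 - x1) = (10) / (9) mod 19 = 18
x3 = s^2 - x1 - x2 mod 19 = 18^2 - 16 - 6 = 17
y3 = s (x1 - x3) - y1 mod 19 = 18 * (16 - 17) - 14 = 6

P + Q = (17, 6)


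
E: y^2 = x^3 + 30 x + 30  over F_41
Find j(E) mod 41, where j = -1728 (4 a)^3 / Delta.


Delta = -16(4 a^3 + 27 b^2) mod 41 = 30
-1728 * (4 a)^3 = -1728 * (4*30)^3 mod 41 = 39
j = 39 * 30^(-1) mod 41 = 30

j = 30 (mod 41)


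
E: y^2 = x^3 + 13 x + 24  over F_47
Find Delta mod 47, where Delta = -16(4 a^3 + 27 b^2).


4 a^3 + 27 b^2 = 4*13^3 + 27*24^2 = 8788 + 15552 = 24340
Delta = -16 * (24340) = -389440
Delta mod 47 = 2

Delta = 2 (mod 47)


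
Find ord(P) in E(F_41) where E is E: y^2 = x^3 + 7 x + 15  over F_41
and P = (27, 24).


Compute successive multiples of P until we hit O:
  1P = (27, 24)
  2P = (37, 28)
  3P = (28, 33)
  4P = (26, 26)
  5P = (33, 29)
  6P = (17, 39)
  7P = (30, 1)
  8P = (20, 18)
  ... (continuing to 40P)
  40P = O

ord(P) = 40


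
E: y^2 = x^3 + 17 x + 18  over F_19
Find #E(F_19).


For each x in F_19, count y with y^2 = x^3 + 17 x + 18 mod 19:
  x = 1: RHS = 17, y in [6, 13]  -> 2 point(s)
  x = 3: RHS = 1, y in [1, 18]  -> 2 point(s)
  x = 4: RHS = 17, y in [6, 13]  -> 2 point(s)
  x = 5: RHS = 0, y in [0]  -> 1 point(s)
  x = 7: RHS = 5, y in [9, 10]  -> 2 point(s)
  x = 8: RHS = 1, y in [1, 18]  -> 2 point(s)
  x = 9: RHS = 7, y in [8, 11]  -> 2 point(s)
  x = 11: RHS = 16, y in [4, 15]  -> 2 point(s)
  x = 13: RHS = 4, y in [2, 17]  -> 2 point(s)
  x = 14: RHS = 17, y in [6, 13]  -> 2 point(s)
  x = 15: RHS = 0, y in [0]  -> 1 point(s)
  x = 16: RHS = 16, y in [4, 15]  -> 2 point(s)
  x = 18: RHS = 0, y in [0]  -> 1 point(s)
Affine points: 23. Add the point at infinity: total = 24.

#E(F_19) = 24


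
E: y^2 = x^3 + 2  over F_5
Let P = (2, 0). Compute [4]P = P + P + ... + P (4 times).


k = 4 = 100_2 (binary, LSB first: 001)
Double-and-add from P = (2, 0):
  bit 0 = 0: acc unchanged = O
  bit 1 = 0: acc unchanged = O
  bit 2 = 1: acc = O + O = O

4P = O


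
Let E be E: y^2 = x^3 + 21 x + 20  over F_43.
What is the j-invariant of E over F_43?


Delta = -16(4 a^3 + 27 b^2) mod 43 = 25
-1728 * (4 a)^3 = -1728 * (4*21)^3 mod 43 = 21
j = 21 * 25^(-1) mod 43 = 6

j = 6 (mod 43)


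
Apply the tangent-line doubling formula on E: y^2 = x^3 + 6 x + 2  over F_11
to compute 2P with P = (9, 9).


Doubling: s = (3 x1^2 + a) / (2 y1)
s = (3*9^2 + 6) / (2*9) mod 11 = 1
x3 = s^2 - 2 x1 mod 11 = 1^2 - 2*9 = 5
y3 = s (x1 - x3) - y1 mod 11 = 1 * (9 - 5) - 9 = 6

2P = (5, 6)


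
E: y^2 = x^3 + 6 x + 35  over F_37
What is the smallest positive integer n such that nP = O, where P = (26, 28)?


Compute successive multiples of P until we hit O:
  1P = (26, 28)
  2P = (26, 9)
  3P = O

ord(P) = 3


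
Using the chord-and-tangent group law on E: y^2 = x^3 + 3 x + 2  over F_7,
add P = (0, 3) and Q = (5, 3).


P != Q, so use the chord formula.
s = (y2 - y1) / (x2 - x1) = (0) / (5) mod 7 = 0
x3 = s^2 - x1 - x2 mod 7 = 0^2 - 0 - 5 = 2
y3 = s (x1 - x3) - y1 mod 7 = 0 * (0 - 2) - 3 = 4

P + Q = (2, 4)


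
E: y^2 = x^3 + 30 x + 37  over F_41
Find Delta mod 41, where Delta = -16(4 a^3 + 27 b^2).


4 a^3 + 27 b^2 = 4*30^3 + 27*37^2 = 108000 + 36963 = 144963
Delta = -16 * (144963) = -2319408
Delta mod 41 = 3

Delta = 3 (mod 41)


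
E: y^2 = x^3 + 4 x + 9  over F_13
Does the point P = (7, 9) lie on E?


Check whether y^2 = x^3 + 4 x + 9 (mod 13) for (x, y) = (7, 9).
LHS: y^2 = 9^2 mod 13 = 3
RHS: x^3 + 4 x + 9 = 7^3 + 4*7 + 9 mod 13 = 3
LHS = RHS

Yes, on the curve


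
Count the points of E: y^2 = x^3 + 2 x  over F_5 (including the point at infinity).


For each x in F_5, count y with y^2 = x^3 + 2 x + 0 mod 5:
  x = 0: RHS = 0, y in [0]  -> 1 point(s)
Affine points: 1. Add the point at infinity: total = 2.

#E(F_5) = 2


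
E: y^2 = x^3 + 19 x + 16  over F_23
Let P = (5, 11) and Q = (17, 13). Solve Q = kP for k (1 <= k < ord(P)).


Enumerate multiples of P until we hit Q = (17, 13):
  1P = (5, 11)
  2P = (17, 13)
Match found at i = 2.

k = 2


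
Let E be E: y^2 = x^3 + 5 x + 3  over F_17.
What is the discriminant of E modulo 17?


4 a^3 + 27 b^2 = 4*5^3 + 27*3^2 = 500 + 243 = 743
Delta = -16 * (743) = -11888
Delta mod 17 = 12

Delta = 12 (mod 17)


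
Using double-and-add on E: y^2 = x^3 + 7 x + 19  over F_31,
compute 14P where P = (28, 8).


k = 14 = 1110_2 (binary, LSB first: 0111)
Double-and-add from P = (28, 8):
  bit 0 = 0: acc unchanged = O
  bit 1 = 1: acc = O + (11, 1) = (11, 1)
  bit 2 = 1: acc = (11, 1) + (10, 29) = (19, 6)
  bit 3 = 1: acc = (19, 6) + (29, 11) = (22, 8)

14P = (22, 8)


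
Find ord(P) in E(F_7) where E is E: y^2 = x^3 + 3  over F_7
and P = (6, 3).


Compute successive multiples of P until we hit O:
  1P = (6, 3)
  2P = (4, 5)
  3P = (5, 3)
  4P = (3, 4)
  5P = (2, 5)
  6P = (1, 5)
  7P = (1, 2)
  8P = (2, 2)
  ... (continuing to 13P)
  13P = O

ord(P) = 13


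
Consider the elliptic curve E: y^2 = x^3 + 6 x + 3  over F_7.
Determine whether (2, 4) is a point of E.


Check whether y^2 = x^3 + 6 x + 3 (mod 7) for (x, y) = (2, 4).
LHS: y^2 = 4^2 mod 7 = 2
RHS: x^3 + 6 x + 3 = 2^3 + 6*2 + 3 mod 7 = 2
LHS = RHS

Yes, on the curve


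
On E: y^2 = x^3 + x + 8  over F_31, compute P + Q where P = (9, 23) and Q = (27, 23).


P != Q, so use the chord formula.
s = (y2 - y1) / (x2 - x1) = (0) / (18) mod 31 = 0
x3 = s^2 - x1 - x2 mod 31 = 0^2 - 9 - 27 = 26
y3 = s (x1 - x3) - y1 mod 31 = 0 * (9 - 26) - 23 = 8

P + Q = (26, 8)


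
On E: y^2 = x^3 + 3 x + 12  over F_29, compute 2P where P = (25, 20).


Doubling: s = (3 x1^2 + a) / (2 y1)
s = (3*25^2 + 3) / (2*20) mod 29 = 2
x3 = s^2 - 2 x1 mod 29 = 2^2 - 2*25 = 12
y3 = s (x1 - x3) - y1 mod 29 = 2 * (25 - 12) - 20 = 6

2P = (12, 6)


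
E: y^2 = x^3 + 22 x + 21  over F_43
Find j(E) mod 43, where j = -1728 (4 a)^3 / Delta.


Delta = -16(4 a^3 + 27 b^2) mod 43 = 13
-1728 * (4 a)^3 = -1728 * (4*22)^3 mod 43 = 22
j = 22 * 13^(-1) mod 43 = 5

j = 5 (mod 43)


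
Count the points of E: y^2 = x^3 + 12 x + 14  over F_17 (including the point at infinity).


For each x in F_17, count y with y^2 = x^3 + 12 x + 14 mod 17:
  x = 3: RHS = 9, y in [3, 14]  -> 2 point(s)
  x = 6: RHS = 13, y in [8, 9]  -> 2 point(s)
  x = 7: RHS = 16, y in [4, 13]  -> 2 point(s)
  x = 9: RHS = 1, y in [1, 16]  -> 2 point(s)
  x = 11: RHS = 15, y in [7, 10]  -> 2 point(s)
  x = 12: RHS = 16, y in [4, 13]  -> 2 point(s)
  x = 13: RHS = 4, y in [2, 15]  -> 2 point(s)
  x = 14: RHS = 2, y in [6, 11]  -> 2 point(s)
  x = 15: RHS = 16, y in [4, 13]  -> 2 point(s)
  x = 16: RHS = 1, y in [1, 16]  -> 2 point(s)
Affine points: 20. Add the point at infinity: total = 21.

#E(F_17) = 21


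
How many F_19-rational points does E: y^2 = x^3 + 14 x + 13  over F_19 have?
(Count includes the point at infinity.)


For each x in F_19, count y with y^2 = x^3 + 14 x + 13 mod 19:
  x = 1: RHS = 9, y in [3, 16]  -> 2 point(s)
  x = 2: RHS = 11, y in [7, 12]  -> 2 point(s)
  x = 3: RHS = 6, y in [5, 14]  -> 2 point(s)
  x = 4: RHS = 0, y in [0]  -> 1 point(s)
  x = 6: RHS = 9, y in [3, 16]  -> 2 point(s)
  x = 7: RHS = 17, y in [6, 13]  -> 2 point(s)
  x = 11: RHS = 16, y in [4, 15]  -> 2 point(s)
  x = 12: RHS = 9, y in [3, 16]  -> 2 point(s)
  x = 13: RHS = 17, y in [6, 13]  -> 2 point(s)
  x = 15: RHS = 7, y in [8, 11]  -> 2 point(s)
  x = 16: RHS = 1, y in [1, 18]  -> 2 point(s)
  x = 18: RHS = 17, y in [6, 13]  -> 2 point(s)
Affine points: 23. Add the point at infinity: total = 24.

#E(F_19) = 24


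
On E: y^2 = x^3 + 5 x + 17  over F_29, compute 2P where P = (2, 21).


Doubling: s = (3 x1^2 + a) / (2 y1)
s = (3*2^2 + 5) / (2*21) mod 29 = 8
x3 = s^2 - 2 x1 mod 29 = 8^2 - 2*2 = 2
y3 = s (x1 - x3) - y1 mod 29 = 8 * (2 - 2) - 21 = 8

2P = (2, 8)


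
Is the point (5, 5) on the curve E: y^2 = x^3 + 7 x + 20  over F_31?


Check whether y^2 = x^3 + 7 x + 20 (mod 31) for (x, y) = (5, 5).
LHS: y^2 = 5^2 mod 31 = 25
RHS: x^3 + 7 x + 20 = 5^3 + 7*5 + 20 mod 31 = 25
LHS = RHS

Yes, on the curve


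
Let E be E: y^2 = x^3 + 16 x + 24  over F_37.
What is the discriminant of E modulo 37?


4 a^3 + 27 b^2 = 4*16^3 + 27*24^2 = 16384 + 15552 = 31936
Delta = -16 * (31936) = -510976
Delta mod 37 = 31

Delta = 31 (mod 37)


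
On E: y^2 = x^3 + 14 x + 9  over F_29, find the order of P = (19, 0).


Compute successive multiples of P until we hit O:
  1P = (19, 0)
  2P = O

ord(P) = 2


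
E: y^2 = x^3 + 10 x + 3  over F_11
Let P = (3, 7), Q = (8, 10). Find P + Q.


P != Q, so use the chord formula.
s = (y2 - y1) / (x2 - x1) = (3) / (5) mod 11 = 5
x3 = s^2 - x1 - x2 mod 11 = 5^2 - 3 - 8 = 3
y3 = s (x1 - x3) - y1 mod 11 = 5 * (3 - 3) - 7 = 4

P + Q = (3, 4)


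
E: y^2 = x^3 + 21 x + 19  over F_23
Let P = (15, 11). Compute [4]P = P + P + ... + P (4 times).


k = 4 = 100_2 (binary, LSB first: 001)
Double-and-add from P = (15, 11):
  bit 0 = 0: acc unchanged = O
  bit 1 = 0: acc unchanged = O
  bit 2 = 1: acc = O + (4, 11) = (4, 11)

4P = (4, 11)


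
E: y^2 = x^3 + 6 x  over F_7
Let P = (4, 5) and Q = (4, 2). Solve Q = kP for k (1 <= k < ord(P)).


Enumerate multiples of P until we hit Q = (4, 2):
  1P = (4, 5)
  2P = (1, 0)
  3P = (4, 2)
Match found at i = 3.

k = 3


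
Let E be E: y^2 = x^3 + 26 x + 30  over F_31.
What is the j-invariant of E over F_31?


Delta = -16(4 a^3 + 27 b^2) mod 31 = 4
-1728 * (4 a)^3 = -1728 * (4*26)^3 mod 31 = 15
j = 15 * 4^(-1) mod 31 = 27

j = 27 (mod 31)


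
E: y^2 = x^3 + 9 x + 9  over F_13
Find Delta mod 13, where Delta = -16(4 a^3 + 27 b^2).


4 a^3 + 27 b^2 = 4*9^3 + 27*9^2 = 2916 + 2187 = 5103
Delta = -16 * (5103) = -81648
Delta mod 13 = 5

Delta = 5 (mod 13)


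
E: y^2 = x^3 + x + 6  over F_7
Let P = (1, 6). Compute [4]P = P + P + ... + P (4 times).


k = 4 = 100_2 (binary, LSB first: 001)
Double-and-add from P = (1, 6):
  bit 0 = 0: acc unchanged = O
  bit 1 = 0: acc unchanged = O
  bit 2 = 1: acc = O + (4, 2) = (4, 2)

4P = (4, 2)


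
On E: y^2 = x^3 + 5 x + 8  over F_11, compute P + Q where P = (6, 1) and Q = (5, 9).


P != Q, so use the chord formula.
s = (y2 - y1) / (x2 - x1) = (8) / (10) mod 11 = 3
x3 = s^2 - x1 - x2 mod 11 = 3^2 - 6 - 5 = 9
y3 = s (x1 - x3) - y1 mod 11 = 3 * (6 - 9) - 1 = 1

P + Q = (9, 1)


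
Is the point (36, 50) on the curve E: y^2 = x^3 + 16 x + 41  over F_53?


Check whether y^2 = x^3 + 16 x + 41 (mod 53) for (x, y) = (36, 50).
LHS: y^2 = 50^2 mod 53 = 9
RHS: x^3 + 16 x + 41 = 36^3 + 16*36 + 41 mod 53 = 50
LHS != RHS

No, not on the curve


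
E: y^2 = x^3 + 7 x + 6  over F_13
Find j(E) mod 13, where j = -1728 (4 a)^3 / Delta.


Delta = -16(4 a^3 + 27 b^2) mod 13 = 1
-1728 * (4 a)^3 = -1728 * (4*7)^3 mod 13 = 8
j = 8 * 1^(-1) mod 13 = 8

j = 8 (mod 13)


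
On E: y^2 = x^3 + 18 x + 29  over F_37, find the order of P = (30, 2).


Compute successive multiples of P until we hit O:
  1P = (30, 2)
  2P = (2, 6)
  3P = (2, 31)
  4P = (30, 35)
  5P = O

ord(P) = 5


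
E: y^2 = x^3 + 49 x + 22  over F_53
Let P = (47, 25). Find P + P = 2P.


Doubling: s = (3 x1^2 + a) / (2 y1)
s = (3*47^2 + 49) / (2*25) mod 53 = 36
x3 = s^2 - 2 x1 mod 53 = 36^2 - 2*47 = 36
y3 = s (x1 - x3) - y1 mod 53 = 36 * (47 - 36) - 25 = 0

2P = (36, 0)


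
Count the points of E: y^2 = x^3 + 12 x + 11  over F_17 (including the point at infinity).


For each x in F_17, count y with y^2 = x^3 + 12 x + 11 mod 17:
  x = 2: RHS = 9, y in [3, 14]  -> 2 point(s)
  x = 4: RHS = 4, y in [2, 15]  -> 2 point(s)
  x = 5: RHS = 9, y in [3, 14]  -> 2 point(s)
  x = 7: RHS = 13, y in [8, 9]  -> 2 point(s)
  x = 9: RHS = 15, y in [7, 10]  -> 2 point(s)
  x = 10: RHS = 9, y in [3, 14]  -> 2 point(s)
  x = 12: RHS = 13, y in [8, 9]  -> 2 point(s)
  x = 13: RHS = 1, y in [1, 16]  -> 2 point(s)
  x = 14: RHS = 16, y in [4, 13]  -> 2 point(s)
  x = 15: RHS = 13, y in [8, 9]  -> 2 point(s)
  x = 16: RHS = 15, y in [7, 10]  -> 2 point(s)
Affine points: 22. Add the point at infinity: total = 23.

#E(F_17) = 23


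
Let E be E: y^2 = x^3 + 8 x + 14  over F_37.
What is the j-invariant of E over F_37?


Delta = -16(4 a^3 + 27 b^2) mod 37 = 35
-1728 * (4 a)^3 = -1728 * (4*8)^3 mod 37 = 31
j = 31 * 35^(-1) mod 37 = 3

j = 3 (mod 37)


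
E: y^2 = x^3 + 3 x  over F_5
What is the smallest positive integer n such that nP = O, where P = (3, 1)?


Compute successive multiples of P until we hit O:
  1P = (3, 1)
  2P = (4, 4)
  3P = (2, 2)
  4P = (1, 2)
  5P = (0, 0)
  6P = (1, 3)
  7P = (2, 3)
  8P = (4, 1)
  ... (continuing to 10P)
  10P = O

ord(P) = 10


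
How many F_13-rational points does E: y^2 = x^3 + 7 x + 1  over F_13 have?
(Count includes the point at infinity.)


For each x in F_13, count y with y^2 = x^3 + 7 x + 1 mod 13:
  x = 0: RHS = 1, y in [1, 12]  -> 2 point(s)
  x = 1: RHS = 9, y in [3, 10]  -> 2 point(s)
  x = 2: RHS = 10, y in [6, 7]  -> 2 point(s)
  x = 3: RHS = 10, y in [6, 7]  -> 2 point(s)
  x = 6: RHS = 12, y in [5, 8]  -> 2 point(s)
  x = 7: RHS = 3, y in [4, 9]  -> 2 point(s)
  x = 8: RHS = 10, y in [6, 7]  -> 2 point(s)
  x = 9: RHS = 0, y in [0]  -> 1 point(s)
Affine points: 15. Add the point at infinity: total = 16.

#E(F_13) = 16


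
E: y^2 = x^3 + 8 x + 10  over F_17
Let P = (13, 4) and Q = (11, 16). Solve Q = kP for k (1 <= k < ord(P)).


Enumerate multiples of P until we hit Q = (11, 16):
  1P = (13, 4)
  2P = (6, 11)
  3P = (16, 16)
  4P = (4, 15)
  5P = (8, 5)
  6P = (11, 16)
Match found at i = 6.

k = 6


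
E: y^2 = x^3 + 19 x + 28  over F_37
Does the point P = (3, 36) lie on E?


Check whether y^2 = x^3 + 19 x + 28 (mod 37) for (x, y) = (3, 36).
LHS: y^2 = 36^2 mod 37 = 1
RHS: x^3 + 19 x + 28 = 3^3 + 19*3 + 28 mod 37 = 1
LHS = RHS

Yes, on the curve


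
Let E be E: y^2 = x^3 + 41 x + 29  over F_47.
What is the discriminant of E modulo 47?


4 a^3 + 27 b^2 = 4*41^3 + 27*29^2 = 275684 + 22707 = 298391
Delta = -16 * (298391) = -4774256
Delta mod 47 = 4

Delta = 4 (mod 47)


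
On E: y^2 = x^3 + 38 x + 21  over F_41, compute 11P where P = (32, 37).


k = 11 = 1011_2 (binary, LSB first: 1101)
Double-and-add from P = (32, 37):
  bit 0 = 1: acc = O + (32, 37) = (32, 37)
  bit 1 = 1: acc = (32, 37) + (16, 16) = (33, 36)
  bit 2 = 0: acc unchanged = (33, 36)
  bit 3 = 1: acc = (33, 36) + (3, 11) = (0, 12)

11P = (0, 12)


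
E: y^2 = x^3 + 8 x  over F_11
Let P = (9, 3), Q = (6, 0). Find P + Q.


P != Q, so use the chord formula.
s = (y2 - y1) / (x2 - x1) = (8) / (8) mod 11 = 1
x3 = s^2 - x1 - x2 mod 11 = 1^2 - 9 - 6 = 8
y3 = s (x1 - x3) - y1 mod 11 = 1 * (9 - 8) - 3 = 9

P + Q = (8, 9)


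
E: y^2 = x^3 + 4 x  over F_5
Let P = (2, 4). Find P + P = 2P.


Doubling: s = (3 x1^2 + a) / (2 y1)
s = (3*2^2 + 4) / (2*4) mod 5 = 2
x3 = s^2 - 2 x1 mod 5 = 2^2 - 2*2 = 0
y3 = s (x1 - x3) - y1 mod 5 = 2 * (2 - 0) - 4 = 0

2P = (0, 0)


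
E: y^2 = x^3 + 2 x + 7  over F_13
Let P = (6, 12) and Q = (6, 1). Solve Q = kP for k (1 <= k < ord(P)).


Enumerate multiples of P until we hit Q = (6, 1):
  1P = (6, 12)
  2P = (10, 0)
  3P = (6, 1)
Match found at i = 3.

k = 3


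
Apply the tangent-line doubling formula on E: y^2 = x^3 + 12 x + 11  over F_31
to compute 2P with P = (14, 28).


Doubling: s = (3 x1^2 + a) / (2 y1)
s = (3*14^2 + 12) / (2*28) mod 31 = 24
x3 = s^2 - 2 x1 mod 31 = 24^2 - 2*14 = 21
y3 = s (x1 - x3) - y1 mod 31 = 24 * (14 - 21) - 28 = 21

2P = (21, 21)


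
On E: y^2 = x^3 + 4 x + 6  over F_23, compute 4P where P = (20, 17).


k = 4 = 100_2 (binary, LSB first: 001)
Double-and-add from P = (20, 17):
  bit 0 = 0: acc unchanged = O
  bit 1 = 0: acc unchanged = O
  bit 2 = 1: acc = O + (0, 12) = (0, 12)

4P = (0, 12)


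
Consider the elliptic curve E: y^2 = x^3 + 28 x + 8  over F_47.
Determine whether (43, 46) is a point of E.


Check whether y^2 = x^3 + 28 x + 8 (mod 47) for (x, y) = (43, 46).
LHS: y^2 = 46^2 mod 47 = 1
RHS: x^3 + 28 x + 8 = 43^3 + 28*43 + 8 mod 47 = 20
LHS != RHS

No, not on the curve


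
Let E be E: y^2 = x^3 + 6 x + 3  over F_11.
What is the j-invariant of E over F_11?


Delta = -16(4 a^3 + 27 b^2) mod 11 = 9
-1728 * (4 a)^3 = -1728 * (4*6)^3 mod 11 = 3
j = 3 * 9^(-1) mod 11 = 4

j = 4 (mod 11)


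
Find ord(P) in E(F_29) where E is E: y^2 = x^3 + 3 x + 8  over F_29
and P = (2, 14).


Compute successive multiples of P until we hit O:
  1P = (2, 14)
  2P = (18, 23)
  3P = (16, 18)
  4P = (17, 19)
  5P = (23, 8)
  6P = (10, 9)
  7P = (26, 1)
  8P = (24, 10)
  ... (continuing to 35P)
  35P = O

ord(P) = 35


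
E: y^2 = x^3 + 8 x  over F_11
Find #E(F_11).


For each x in F_11, count y with y^2 = x^3 + 8 x + 0 mod 11:
  x = 0: RHS = 0, y in [0]  -> 1 point(s)
  x = 1: RHS = 9, y in [3, 8]  -> 2 point(s)
  x = 5: RHS = 0, y in [0]  -> 1 point(s)
  x = 6: RHS = 0, y in [0]  -> 1 point(s)
  x = 7: RHS = 3, y in [5, 6]  -> 2 point(s)
  x = 8: RHS = 4, y in [2, 9]  -> 2 point(s)
  x = 9: RHS = 9, y in [3, 8]  -> 2 point(s)
Affine points: 11. Add the point at infinity: total = 12.

#E(F_11) = 12


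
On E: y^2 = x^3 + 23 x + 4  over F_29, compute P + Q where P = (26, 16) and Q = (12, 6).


P != Q, so use the chord formula.
s = (y2 - y1) / (x2 - x1) = (19) / (15) mod 29 = 9
x3 = s^2 - x1 - x2 mod 29 = 9^2 - 26 - 12 = 14
y3 = s (x1 - x3) - y1 mod 29 = 9 * (26 - 14) - 16 = 5

P + Q = (14, 5)


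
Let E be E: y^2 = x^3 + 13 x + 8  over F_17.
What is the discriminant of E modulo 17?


4 a^3 + 27 b^2 = 4*13^3 + 27*8^2 = 8788 + 1728 = 10516
Delta = -16 * (10516) = -168256
Delta mod 17 = 10

Delta = 10 (mod 17)


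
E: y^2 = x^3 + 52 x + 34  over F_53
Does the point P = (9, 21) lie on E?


Check whether y^2 = x^3 + 52 x + 34 (mod 53) for (x, y) = (9, 21).
LHS: y^2 = 21^2 mod 53 = 17
RHS: x^3 + 52 x + 34 = 9^3 + 52*9 + 34 mod 53 = 12
LHS != RHS

No, not on the curve


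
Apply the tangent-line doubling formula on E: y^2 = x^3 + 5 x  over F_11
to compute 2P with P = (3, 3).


Doubling: s = (3 x1^2 + a) / (2 y1)
s = (3*3^2 + 5) / (2*3) mod 11 = 9
x3 = s^2 - 2 x1 mod 11 = 9^2 - 2*3 = 9
y3 = s (x1 - x3) - y1 mod 11 = 9 * (3 - 9) - 3 = 9

2P = (9, 9)


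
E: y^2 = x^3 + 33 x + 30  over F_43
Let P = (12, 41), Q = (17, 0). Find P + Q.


P != Q, so use the chord formula.
s = (y2 - y1) / (x2 - x1) = (2) / (5) mod 43 = 9
x3 = s^2 - x1 - x2 mod 43 = 9^2 - 12 - 17 = 9
y3 = s (x1 - x3) - y1 mod 43 = 9 * (12 - 9) - 41 = 29

P + Q = (9, 29)


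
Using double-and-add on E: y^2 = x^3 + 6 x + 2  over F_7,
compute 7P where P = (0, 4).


k = 7 = 111_2 (binary, LSB first: 111)
Double-and-add from P = (0, 4):
  bit 0 = 1: acc = O + (0, 4) = (0, 4)
  bit 1 = 1: acc = (0, 4) + (1, 4) = (6, 3)
  bit 2 = 1: acc = (6, 3) + (2, 1) = (1, 3)

7P = (1, 3)


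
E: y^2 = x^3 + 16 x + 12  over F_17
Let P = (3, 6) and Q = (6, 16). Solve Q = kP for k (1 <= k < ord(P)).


Enumerate multiples of P until we hit Q = (6, 16):
  1P = (3, 6)
  2P = (2, 16)
  3P = (10, 13)
  4P = (5, 9)
  5P = (7, 5)
  6P = (6, 16)
Match found at i = 6.

k = 6


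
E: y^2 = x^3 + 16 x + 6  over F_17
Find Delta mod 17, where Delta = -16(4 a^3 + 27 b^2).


4 a^3 + 27 b^2 = 4*16^3 + 27*6^2 = 16384 + 972 = 17356
Delta = -16 * (17356) = -277696
Delta mod 17 = 16

Delta = 16 (mod 17)


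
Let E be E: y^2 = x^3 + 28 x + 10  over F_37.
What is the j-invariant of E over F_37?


Delta = -16(4 a^3 + 27 b^2) mod 37 = 15
-1728 * (4 a)^3 = -1728 * (4*28)^3 mod 37 = 11
j = 11 * 15^(-1) mod 37 = 18

j = 18 (mod 37)


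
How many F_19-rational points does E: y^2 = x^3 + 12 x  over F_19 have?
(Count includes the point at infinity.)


For each x in F_19, count y with y^2 = x^3 + 12 x + 0 mod 19:
  x = 0: RHS = 0, y in [0]  -> 1 point(s)
  x = 3: RHS = 6, y in [5, 14]  -> 2 point(s)
  x = 4: RHS = 17, y in [6, 13]  -> 2 point(s)
  x = 7: RHS = 9, y in [3, 16]  -> 2 point(s)
  x = 8: RHS = 0, y in [0]  -> 1 point(s)
  x = 9: RHS = 1, y in [1, 18]  -> 2 point(s)
  x = 11: RHS = 0, y in [0]  -> 1 point(s)
  x = 13: RHS = 16, y in [4, 15]  -> 2 point(s)
  x = 14: RHS = 5, y in [9, 10]  -> 2 point(s)
  x = 17: RHS = 6, y in [5, 14]  -> 2 point(s)
  x = 18: RHS = 6, y in [5, 14]  -> 2 point(s)
Affine points: 19. Add the point at infinity: total = 20.

#E(F_19) = 20


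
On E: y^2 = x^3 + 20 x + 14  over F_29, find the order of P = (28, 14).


Compute successive multiples of P until we hit O:
  1P = (28, 14)
  2P = (9, 13)
  3P = (1, 21)
  4P = (5, 23)
  5P = (20, 27)
  6P = (14, 14)
  7P = (16, 15)
  8P = (13, 21)
  ... (continuing to 36P)
  36P = O

ord(P) = 36


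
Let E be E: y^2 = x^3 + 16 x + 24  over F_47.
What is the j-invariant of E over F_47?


Delta = -16(4 a^3 + 27 b^2) mod 47 = 8
-1728 * (4 a)^3 = -1728 * (4*16)^3 mod 47 = 40
j = 40 * 8^(-1) mod 47 = 5

j = 5 (mod 47)


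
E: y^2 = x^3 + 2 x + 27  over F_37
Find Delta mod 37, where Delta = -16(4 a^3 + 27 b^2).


4 a^3 + 27 b^2 = 4*2^3 + 27*27^2 = 32 + 19683 = 19715
Delta = -16 * (19715) = -315440
Delta mod 37 = 22

Delta = 22 (mod 37)


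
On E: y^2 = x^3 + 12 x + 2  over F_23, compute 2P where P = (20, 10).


Doubling: s = (3 x1^2 + a) / (2 y1)
s = (3*20^2 + 12) / (2*10) mod 23 = 10
x3 = s^2 - 2 x1 mod 23 = 10^2 - 2*20 = 14
y3 = s (x1 - x3) - y1 mod 23 = 10 * (20 - 14) - 10 = 4

2P = (14, 4)


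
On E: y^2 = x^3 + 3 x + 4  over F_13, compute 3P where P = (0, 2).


k = 3 = 11_2 (binary, LSB first: 11)
Double-and-add from P = (0, 2):
  bit 0 = 1: acc = O + (0, 2) = (0, 2)
  bit 1 = 1: acc = (0, 2) + (3, 12) = (11, 9)

3P = (11, 9)


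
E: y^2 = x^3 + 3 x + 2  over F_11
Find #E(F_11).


For each x in F_11, count y with y^2 = x^3 + 3 x + 2 mod 11:
  x = 2: RHS = 5, y in [4, 7]  -> 2 point(s)
  x = 3: RHS = 5, y in [4, 7]  -> 2 point(s)
  x = 4: RHS = 1, y in [1, 10]  -> 2 point(s)
  x = 6: RHS = 5, y in [4, 7]  -> 2 point(s)
  x = 7: RHS = 3, y in [5, 6]  -> 2 point(s)
  x = 10: RHS = 9, y in [3, 8]  -> 2 point(s)
Affine points: 12. Add the point at infinity: total = 13.

#E(F_11) = 13


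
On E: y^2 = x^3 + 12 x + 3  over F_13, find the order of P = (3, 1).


Compute successive multiples of P until we hit O:
  1P = (3, 1)
  2P = (7, 12)
  3P = (0, 4)
  4P = (11, 7)
  5P = (2, 3)
  6P = (12, 4)
  7P = (1, 4)
  8P = (8, 0)
  ... (continuing to 16P)
  16P = O

ord(P) = 16


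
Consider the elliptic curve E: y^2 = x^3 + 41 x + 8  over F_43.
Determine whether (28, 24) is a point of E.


Check whether y^2 = x^3 + 41 x + 8 (mod 43) for (x, y) = (28, 24).
LHS: y^2 = 24^2 mod 43 = 17
RHS: x^3 + 41 x + 8 = 28^3 + 41*28 + 8 mod 43 = 17
LHS = RHS

Yes, on the curve


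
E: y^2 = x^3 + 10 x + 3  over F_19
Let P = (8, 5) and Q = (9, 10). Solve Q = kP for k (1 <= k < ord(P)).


Enumerate multiples of P until we hit Q = (9, 10):
  1P = (8, 5)
  2P = (9, 9)
  3P = (18, 12)
  4P = (18, 7)
  5P = (9, 10)
Match found at i = 5.

k = 5


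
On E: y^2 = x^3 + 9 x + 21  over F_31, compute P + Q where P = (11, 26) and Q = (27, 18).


P != Q, so use the chord formula.
s = (y2 - y1) / (x2 - x1) = (23) / (16) mod 31 = 15
x3 = s^2 - x1 - x2 mod 31 = 15^2 - 11 - 27 = 1
y3 = s (x1 - x3) - y1 mod 31 = 15 * (11 - 1) - 26 = 0

P + Q = (1, 0)


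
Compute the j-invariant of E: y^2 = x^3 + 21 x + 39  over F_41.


Delta = -16(4 a^3 + 27 b^2) mod 41 = 27
-1728 * (4 a)^3 = -1728 * (4*21)^3 mod 41 = 34
j = 34 * 27^(-1) mod 41 = 21

j = 21 (mod 41)


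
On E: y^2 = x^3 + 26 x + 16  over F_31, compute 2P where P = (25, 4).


k = 2 = 10_2 (binary, LSB first: 01)
Double-and-add from P = (25, 4):
  bit 0 = 0: acc unchanged = O
  bit 1 = 1: acc = O + (0, 4) = (0, 4)

2P = (0, 4)


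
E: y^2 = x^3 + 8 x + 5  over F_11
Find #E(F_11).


For each x in F_11, count y with y^2 = x^3 + 8 x + 5 mod 11:
  x = 0: RHS = 5, y in [4, 7]  -> 2 point(s)
  x = 1: RHS = 3, y in [5, 6]  -> 2 point(s)
  x = 3: RHS = 1, y in [1, 10]  -> 2 point(s)
  x = 5: RHS = 5, y in [4, 7]  -> 2 point(s)
  x = 6: RHS = 5, y in [4, 7]  -> 2 point(s)
  x = 8: RHS = 9, y in [3, 8]  -> 2 point(s)
  x = 9: RHS = 3, y in [5, 6]  -> 2 point(s)
Affine points: 14. Add the point at infinity: total = 15.

#E(F_11) = 15


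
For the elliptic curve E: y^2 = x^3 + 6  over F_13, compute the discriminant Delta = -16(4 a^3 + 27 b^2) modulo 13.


4 a^3 + 27 b^2 = 4*0^3 + 27*6^2 = 0 + 972 = 972
Delta = -16 * (972) = -15552
Delta mod 13 = 9

Delta = 9 (mod 13)


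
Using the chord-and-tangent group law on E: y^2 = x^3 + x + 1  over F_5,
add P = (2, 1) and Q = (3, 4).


P != Q, so use the chord formula.
s = (y2 - y1) / (x2 - x1) = (3) / (1) mod 5 = 3
x3 = s^2 - x1 - x2 mod 5 = 3^2 - 2 - 3 = 4
y3 = s (x1 - x3) - y1 mod 5 = 3 * (2 - 4) - 1 = 3

P + Q = (4, 3)


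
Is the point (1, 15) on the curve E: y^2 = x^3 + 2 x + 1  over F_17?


Check whether y^2 = x^3 + 2 x + 1 (mod 17) for (x, y) = (1, 15).
LHS: y^2 = 15^2 mod 17 = 4
RHS: x^3 + 2 x + 1 = 1^3 + 2*1 + 1 mod 17 = 4
LHS = RHS

Yes, on the curve


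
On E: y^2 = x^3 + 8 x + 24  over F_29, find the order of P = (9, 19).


Compute successive multiples of P until we hit O:
  1P = (9, 19)
  2P = (4, 27)
  3P = (0, 13)
  4P = (14, 26)
  5P = (1, 27)
  6P = (20, 21)
  7P = (24, 2)
  8P = (21, 12)
  ... (continuing to 24P)
  24P = O

ord(P) = 24


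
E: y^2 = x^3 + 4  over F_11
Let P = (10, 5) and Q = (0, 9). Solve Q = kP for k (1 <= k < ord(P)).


Enumerate multiples of P until we hit Q = (0, 9):
  1P = (10, 5)
  2P = (0, 9)
Match found at i = 2.

k = 2


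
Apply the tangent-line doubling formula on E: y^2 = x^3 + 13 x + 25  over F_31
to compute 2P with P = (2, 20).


Doubling: s = (3 x1^2 + a) / (2 y1)
s = (3*2^2 + 13) / (2*20) mod 31 = 20
x3 = s^2 - 2 x1 mod 31 = 20^2 - 2*2 = 24
y3 = s (x1 - x3) - y1 mod 31 = 20 * (2 - 24) - 20 = 5

2P = (24, 5)


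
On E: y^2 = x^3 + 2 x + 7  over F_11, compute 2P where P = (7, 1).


Doubling: s = (3 x1^2 + a) / (2 y1)
s = (3*7^2 + 2) / (2*1) mod 11 = 3
x3 = s^2 - 2 x1 mod 11 = 3^2 - 2*7 = 6
y3 = s (x1 - x3) - y1 mod 11 = 3 * (7 - 6) - 1 = 2

2P = (6, 2)


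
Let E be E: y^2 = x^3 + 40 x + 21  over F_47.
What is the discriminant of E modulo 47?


4 a^3 + 27 b^2 = 4*40^3 + 27*21^2 = 256000 + 11907 = 267907
Delta = -16 * (267907) = -4286512
Delta mod 47 = 29

Delta = 29 (mod 47)


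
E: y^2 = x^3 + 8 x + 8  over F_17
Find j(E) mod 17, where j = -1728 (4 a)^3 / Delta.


Delta = -16(4 a^3 + 27 b^2) mod 17 = 2
-1728 * (4 a)^3 = -1728 * (4*8)^3 mod 17 = 3
j = 3 * 2^(-1) mod 17 = 10

j = 10 (mod 17)


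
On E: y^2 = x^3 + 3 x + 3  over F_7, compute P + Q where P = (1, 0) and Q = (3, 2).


P != Q, so use the chord formula.
s = (y2 - y1) / (x2 - x1) = (2) / (2) mod 7 = 1
x3 = s^2 - x1 - x2 mod 7 = 1^2 - 1 - 3 = 4
y3 = s (x1 - x3) - y1 mod 7 = 1 * (1 - 4) - 0 = 4

P + Q = (4, 4)


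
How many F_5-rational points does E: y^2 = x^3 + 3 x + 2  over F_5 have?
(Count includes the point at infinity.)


For each x in F_5, count y with y^2 = x^3 + 3 x + 2 mod 5:
  x = 1: RHS = 1, y in [1, 4]  -> 2 point(s)
  x = 2: RHS = 1, y in [1, 4]  -> 2 point(s)
Affine points: 4. Add the point at infinity: total = 5.

#E(F_5) = 5


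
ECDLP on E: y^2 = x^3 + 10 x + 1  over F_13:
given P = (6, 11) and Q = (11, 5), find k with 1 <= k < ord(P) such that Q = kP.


Enumerate multiples of P until we hit Q = (11, 5):
  1P = (6, 11)
  2P = (10, 3)
  3P = (1, 5)
  4P = (9, 1)
  5P = (12, 9)
  6P = (11, 8)
  7P = (0, 1)
  8P = (4, 1)
  9P = (2, 9)
  10P = (2, 4)
  11P = (4, 12)
  12P = (0, 12)
  13P = (11, 5)
Match found at i = 13.

k = 13


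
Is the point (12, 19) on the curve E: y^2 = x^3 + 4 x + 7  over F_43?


Check whether y^2 = x^3 + 4 x + 7 (mod 43) for (x, y) = (12, 19).
LHS: y^2 = 19^2 mod 43 = 17
RHS: x^3 + 4 x + 7 = 12^3 + 4*12 + 7 mod 43 = 20
LHS != RHS

No, not on the curve


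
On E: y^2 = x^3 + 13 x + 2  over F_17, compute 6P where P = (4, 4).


k = 6 = 110_2 (binary, LSB first: 011)
Double-and-add from P = (4, 4):
  bit 0 = 0: acc unchanged = O
  bit 1 = 1: acc = O + (1, 4) = (1, 4)
  bit 2 = 1: acc = (1, 4) + (2, 11) = (12, 4)

6P = (12, 4)


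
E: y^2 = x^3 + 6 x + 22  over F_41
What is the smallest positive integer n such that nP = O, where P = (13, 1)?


Compute successive multiples of P until we hit O:
  1P = (13, 1)
  2P = (33, 35)
  3P = (27, 8)
  4P = (32, 10)
  5P = (32, 31)
  6P = (27, 33)
  7P = (33, 6)
  8P = (13, 40)
  ... (continuing to 9P)
  9P = O

ord(P) = 9


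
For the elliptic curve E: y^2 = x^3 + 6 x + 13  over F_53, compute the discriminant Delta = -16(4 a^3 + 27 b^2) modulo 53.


4 a^3 + 27 b^2 = 4*6^3 + 27*13^2 = 864 + 4563 = 5427
Delta = -16 * (5427) = -86832
Delta mod 53 = 35

Delta = 35 (mod 53)


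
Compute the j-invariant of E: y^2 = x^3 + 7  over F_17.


Delta = -16(4 a^3 + 27 b^2) mod 17 = 14
-1728 * (4 a)^3 = -1728 * (4*0)^3 mod 17 = 0
j = 0 * 14^(-1) mod 17 = 0

j = 0 (mod 17)


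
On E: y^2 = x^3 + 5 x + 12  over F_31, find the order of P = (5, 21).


Compute successive multiples of P until we hit O:
  1P = (5, 21)
  2P = (6, 14)
  3P = (7, 24)
  4P = (29, 5)
  5P = (25, 13)
  6P = (21, 4)
  7P = (14, 6)
  8P = (1, 24)
  ... (continuing to 27P)
  27P = O

ord(P) = 27
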